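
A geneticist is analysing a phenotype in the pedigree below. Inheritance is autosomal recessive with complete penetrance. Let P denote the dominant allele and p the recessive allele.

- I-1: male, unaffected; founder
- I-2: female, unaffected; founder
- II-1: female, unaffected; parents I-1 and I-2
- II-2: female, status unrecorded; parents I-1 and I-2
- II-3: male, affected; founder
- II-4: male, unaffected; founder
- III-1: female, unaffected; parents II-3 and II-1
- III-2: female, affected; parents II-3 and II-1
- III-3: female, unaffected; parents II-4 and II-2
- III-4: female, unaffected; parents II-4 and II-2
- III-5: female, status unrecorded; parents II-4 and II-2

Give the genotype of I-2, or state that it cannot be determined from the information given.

cannot be determined

I-2's phenotype allows PP or Pp, and no parent or child forces a single allele at both positions; consistent genotype assignments exist with I-2 as PP or Pp.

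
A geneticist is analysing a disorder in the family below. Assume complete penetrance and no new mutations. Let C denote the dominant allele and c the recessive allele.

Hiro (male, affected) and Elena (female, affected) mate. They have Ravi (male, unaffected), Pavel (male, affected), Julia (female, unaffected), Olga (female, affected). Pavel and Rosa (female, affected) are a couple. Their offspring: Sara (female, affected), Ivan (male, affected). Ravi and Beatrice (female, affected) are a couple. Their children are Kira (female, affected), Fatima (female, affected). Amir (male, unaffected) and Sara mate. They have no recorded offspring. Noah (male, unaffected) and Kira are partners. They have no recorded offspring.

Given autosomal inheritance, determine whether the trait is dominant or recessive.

dominant

Hiro and Elena are both affected yet have an unaffected child Ravi. Under a recessive model two affected parents are homozygous and every child would be affected, so the trait cannot be recessive.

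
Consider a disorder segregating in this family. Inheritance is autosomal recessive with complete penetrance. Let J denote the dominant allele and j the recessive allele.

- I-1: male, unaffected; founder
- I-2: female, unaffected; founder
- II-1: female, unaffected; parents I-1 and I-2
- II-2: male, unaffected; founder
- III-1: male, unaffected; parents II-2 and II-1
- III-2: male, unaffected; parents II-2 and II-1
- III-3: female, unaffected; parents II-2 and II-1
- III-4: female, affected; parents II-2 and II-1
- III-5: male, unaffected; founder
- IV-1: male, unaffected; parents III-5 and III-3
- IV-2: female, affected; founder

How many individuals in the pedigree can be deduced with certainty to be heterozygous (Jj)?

2

Obligate heterozygotes: II-1 is unaffected so carries J and passed j to III-4 (jj), so II-1 is Jj; II-2 is unaffected so carries J and passed j to III-4 (jj), so II-2 is Jj.
Every other individual is either homozygous by phenotype or has at least one consistent homozygous assignment, so the count is 2.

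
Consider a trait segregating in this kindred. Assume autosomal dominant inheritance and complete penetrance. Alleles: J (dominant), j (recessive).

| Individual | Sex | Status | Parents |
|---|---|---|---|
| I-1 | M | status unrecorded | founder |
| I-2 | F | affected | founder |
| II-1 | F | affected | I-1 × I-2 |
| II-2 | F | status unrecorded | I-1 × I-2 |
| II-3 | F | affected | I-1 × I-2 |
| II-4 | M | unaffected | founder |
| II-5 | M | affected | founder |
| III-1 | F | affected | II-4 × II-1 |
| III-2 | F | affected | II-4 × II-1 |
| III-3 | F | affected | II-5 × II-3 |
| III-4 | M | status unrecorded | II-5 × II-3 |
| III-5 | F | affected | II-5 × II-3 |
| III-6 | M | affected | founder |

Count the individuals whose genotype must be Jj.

Obligate heterozygotes: III-1 is affected so carries J and received j from II-4 (jj), so III-1 is Jj; III-2 is affected so carries J and received j from II-4 (jj), so III-2 is Jj.
Every other individual is either homozygous by phenotype or has at least one consistent homozygous assignment, so the count is 2.

2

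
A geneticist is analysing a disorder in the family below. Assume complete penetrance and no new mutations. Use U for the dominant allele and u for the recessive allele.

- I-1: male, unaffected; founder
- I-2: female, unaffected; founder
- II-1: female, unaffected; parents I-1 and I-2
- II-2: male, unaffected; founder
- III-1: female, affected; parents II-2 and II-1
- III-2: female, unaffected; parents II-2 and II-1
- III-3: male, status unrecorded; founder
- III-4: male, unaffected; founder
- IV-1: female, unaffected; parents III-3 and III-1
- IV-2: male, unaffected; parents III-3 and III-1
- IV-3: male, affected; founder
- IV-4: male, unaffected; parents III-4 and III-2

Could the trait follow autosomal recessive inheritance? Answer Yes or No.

Yes

A consistent assignment under autosomal recessive exists: I-1 UU, I-2 Uu, II-1 Uu, II-2 Uu, III-1 uu, III-2 UU, III-3 UU, III-4 UU, IV-1 Uu, IV-2 Uu, IV-3 uu, IV-4 UU.
In this assignment every recorded phenotype matches its genotype and every non-founder's genotype is obtainable from its parents' genotypes, so the pedigree is consistent.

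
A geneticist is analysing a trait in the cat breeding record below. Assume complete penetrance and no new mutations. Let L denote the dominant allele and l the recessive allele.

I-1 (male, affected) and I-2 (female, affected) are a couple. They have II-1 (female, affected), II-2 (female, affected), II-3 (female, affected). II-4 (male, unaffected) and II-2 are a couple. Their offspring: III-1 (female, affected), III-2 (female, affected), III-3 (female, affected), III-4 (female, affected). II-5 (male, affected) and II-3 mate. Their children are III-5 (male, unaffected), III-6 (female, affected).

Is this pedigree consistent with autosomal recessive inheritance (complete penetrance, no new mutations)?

Under autosomal recessive, III-5 (unaffected, male) cannot arise from II-5 (affected) × II-3 (affected).

No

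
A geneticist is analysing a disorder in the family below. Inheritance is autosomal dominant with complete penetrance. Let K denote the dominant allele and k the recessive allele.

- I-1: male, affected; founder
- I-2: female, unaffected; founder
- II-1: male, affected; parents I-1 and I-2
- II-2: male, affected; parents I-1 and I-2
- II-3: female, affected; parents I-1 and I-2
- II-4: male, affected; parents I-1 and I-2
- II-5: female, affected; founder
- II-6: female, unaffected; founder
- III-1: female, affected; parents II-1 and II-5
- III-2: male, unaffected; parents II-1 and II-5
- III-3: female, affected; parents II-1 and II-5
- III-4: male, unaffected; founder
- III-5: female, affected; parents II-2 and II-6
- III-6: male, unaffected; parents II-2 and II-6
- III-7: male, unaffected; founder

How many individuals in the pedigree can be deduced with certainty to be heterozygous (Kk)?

6

Obligate heterozygotes: II-1 is affected so carries K and received k from I-2 (kk), so II-1 is Kk; II-2 is affected so carries K and received k from I-2 (kk), so II-2 is Kk; II-3 is affected so carries K and received k from I-2 (kk), so II-3 is Kk; II-4 is affected so carries K and received k from I-2 (kk), so II-4 is Kk; II-5 is affected so carries K and passed k to III-2 (kk), so II-5 is Kk; III-5 is affected so carries K and received k from II-6 (kk), so III-5 is Kk.
Every other individual is either homozygous by phenotype or has at least one consistent homozygous assignment, so the count is 6.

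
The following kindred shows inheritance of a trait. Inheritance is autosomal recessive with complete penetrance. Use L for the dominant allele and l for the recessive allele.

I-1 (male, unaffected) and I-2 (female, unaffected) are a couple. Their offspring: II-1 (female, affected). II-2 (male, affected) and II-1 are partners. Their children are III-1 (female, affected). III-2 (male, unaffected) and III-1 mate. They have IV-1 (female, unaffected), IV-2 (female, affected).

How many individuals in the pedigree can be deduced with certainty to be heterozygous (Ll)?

4

Obligate heterozygotes: I-1 is unaffected so carries L and passed l to II-1 (ll), so I-1 is Ll; I-2 is unaffected so carries L and passed l to II-1 (ll), so I-2 is Ll; III-2 is unaffected so carries L and passed l to IV-2 (ll), so III-2 is Ll; IV-1 is unaffected so carries L and received l from III-1 (ll), so IV-1 is Ll.
Every other individual is either homozygous by phenotype or has at least one consistent homozygous assignment, so the count is 4.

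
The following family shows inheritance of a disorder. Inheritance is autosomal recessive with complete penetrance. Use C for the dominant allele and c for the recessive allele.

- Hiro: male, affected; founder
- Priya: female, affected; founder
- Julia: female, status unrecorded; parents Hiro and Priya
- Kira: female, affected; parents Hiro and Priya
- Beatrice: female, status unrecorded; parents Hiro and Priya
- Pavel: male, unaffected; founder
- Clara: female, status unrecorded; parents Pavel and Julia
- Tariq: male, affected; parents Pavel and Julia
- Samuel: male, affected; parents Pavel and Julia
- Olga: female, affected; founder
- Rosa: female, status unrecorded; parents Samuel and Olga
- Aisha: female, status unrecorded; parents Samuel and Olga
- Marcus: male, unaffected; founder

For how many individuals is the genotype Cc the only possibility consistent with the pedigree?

1

Obligate heterozygotes: Pavel is unaffected so carries C and passed c to Tariq (cc), so Pavel is Cc.
Every other individual is either homozygous by phenotype or has at least one consistent homozygous assignment, so the count is 1.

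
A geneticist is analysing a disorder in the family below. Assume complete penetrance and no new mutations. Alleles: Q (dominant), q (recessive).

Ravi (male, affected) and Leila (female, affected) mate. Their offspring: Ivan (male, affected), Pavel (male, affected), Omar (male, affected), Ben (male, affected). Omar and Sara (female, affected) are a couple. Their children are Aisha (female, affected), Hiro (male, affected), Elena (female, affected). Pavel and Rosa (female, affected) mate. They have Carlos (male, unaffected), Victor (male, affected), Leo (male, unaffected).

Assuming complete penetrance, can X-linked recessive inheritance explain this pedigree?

No

Under X-linked recessive, Carlos (unaffected, male) cannot arise from Pavel (affected) × Rosa (affected).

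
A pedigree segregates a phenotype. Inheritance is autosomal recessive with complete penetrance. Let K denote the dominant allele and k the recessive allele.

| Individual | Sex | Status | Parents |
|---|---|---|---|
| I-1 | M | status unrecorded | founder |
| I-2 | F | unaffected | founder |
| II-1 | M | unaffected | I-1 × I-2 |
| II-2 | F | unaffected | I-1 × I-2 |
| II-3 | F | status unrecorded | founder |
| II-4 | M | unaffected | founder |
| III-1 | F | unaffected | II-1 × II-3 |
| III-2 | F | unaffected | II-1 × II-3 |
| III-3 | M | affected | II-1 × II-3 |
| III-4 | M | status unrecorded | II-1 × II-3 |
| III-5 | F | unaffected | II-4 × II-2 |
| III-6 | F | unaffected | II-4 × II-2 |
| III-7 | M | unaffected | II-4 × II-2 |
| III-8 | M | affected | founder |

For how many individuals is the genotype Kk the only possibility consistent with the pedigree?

1

Obligate heterozygotes: II-1 is unaffected so carries K and passed k to III-3 (kk), so II-1 is Kk.
Every other individual is either homozygous by phenotype or has at least one consistent homozygous assignment, so the count is 1.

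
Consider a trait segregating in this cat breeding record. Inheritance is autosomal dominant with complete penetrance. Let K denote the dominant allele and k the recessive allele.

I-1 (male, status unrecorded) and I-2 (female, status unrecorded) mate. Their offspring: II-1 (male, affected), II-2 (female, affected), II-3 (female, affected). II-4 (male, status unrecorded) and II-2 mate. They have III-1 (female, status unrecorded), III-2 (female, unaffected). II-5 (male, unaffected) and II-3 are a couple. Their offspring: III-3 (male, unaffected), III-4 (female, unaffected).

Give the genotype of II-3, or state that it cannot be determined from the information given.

Kk

From phenotype alone, II-3 is KK or Kk.
II-3 is affected so carries K and passed k to III-3 (kk), so II-3 is Kk.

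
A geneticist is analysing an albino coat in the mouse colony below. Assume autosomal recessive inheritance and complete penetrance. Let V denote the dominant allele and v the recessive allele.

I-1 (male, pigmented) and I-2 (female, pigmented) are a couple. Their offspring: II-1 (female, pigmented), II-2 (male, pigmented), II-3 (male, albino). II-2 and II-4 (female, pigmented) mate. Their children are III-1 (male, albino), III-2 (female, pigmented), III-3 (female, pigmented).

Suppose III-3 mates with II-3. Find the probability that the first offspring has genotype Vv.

2/3

II-2 is pigmented so carries V and passed v to III-1 (vv), so II-2 is Vv.
II-4 is pigmented so carries V and passed v to III-1 (vv), so II-4 is Vv.
III-3 is a pigmented offspring of II-2 (Vv) × II-4 (Vv), whose cross gives 1/4 VV : 1/2 Vv : 1/4 vv; conditioning on being pigmented, III-3 is VV with probability 1/3, Vv with probability 2/3.
II-3 is albino, so II-3 is vv.
Summing over parental genotype combinations, P(offspring has genotype Vv) = 1/3·1 + 2/3·1/2 = 2/3.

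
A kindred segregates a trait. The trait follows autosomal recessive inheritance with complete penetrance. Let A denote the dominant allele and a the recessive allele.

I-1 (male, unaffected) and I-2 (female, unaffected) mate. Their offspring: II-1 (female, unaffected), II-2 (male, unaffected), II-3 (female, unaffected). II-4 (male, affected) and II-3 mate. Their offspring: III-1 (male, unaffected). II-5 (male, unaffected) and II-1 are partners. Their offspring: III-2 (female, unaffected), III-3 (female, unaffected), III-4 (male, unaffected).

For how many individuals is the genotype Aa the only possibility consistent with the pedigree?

Obligate heterozygotes: III-1 is unaffected so carries A and received a from II-4 (aa), so III-1 is Aa.
Every other individual is either homozygous by phenotype or has at least one consistent homozygous assignment, so the count is 1.

1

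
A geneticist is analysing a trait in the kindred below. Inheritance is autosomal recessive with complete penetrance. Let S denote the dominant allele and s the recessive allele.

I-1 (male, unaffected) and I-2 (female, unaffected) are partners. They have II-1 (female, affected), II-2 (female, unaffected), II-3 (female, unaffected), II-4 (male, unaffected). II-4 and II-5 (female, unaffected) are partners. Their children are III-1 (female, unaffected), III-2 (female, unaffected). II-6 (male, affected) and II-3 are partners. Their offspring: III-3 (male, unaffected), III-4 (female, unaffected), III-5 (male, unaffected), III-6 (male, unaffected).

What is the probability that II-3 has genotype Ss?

1/9

I-1 is unaffected so carries S and passed s to II-1 (ss), so I-1 is Ss.
I-2 is unaffected so carries S and passed s to II-1 (ss), so I-2 is Ss.
Their cross gives offspring ratios 1/4 SS : 1/2 Ss : 1/4 ss. Conditioning on II-3 being unaffected, P(Ss) = 1/2 / 3/4 = 2/3 before taking II-3's own offspring into account.
II-6 is affected, so II-6 is ss.
Now use II-3's offspring. Probability of each recorded status — unaffected son III-3: 1/2 if II-3 is Ss, 1 if SS; unaffected daughter III-4: 1/2 if II-3 is Ss, 1 if SS; unaffected son III-5: 1/2 if II-3 is Ss, 1 if SS; unaffected son III-6: 1/2 if II-3 is Ss, 1 if SS.
Bayes: P(Ss) = 2/3·1/16 / (2/3·1/16 + 1/3·1) = 1/9.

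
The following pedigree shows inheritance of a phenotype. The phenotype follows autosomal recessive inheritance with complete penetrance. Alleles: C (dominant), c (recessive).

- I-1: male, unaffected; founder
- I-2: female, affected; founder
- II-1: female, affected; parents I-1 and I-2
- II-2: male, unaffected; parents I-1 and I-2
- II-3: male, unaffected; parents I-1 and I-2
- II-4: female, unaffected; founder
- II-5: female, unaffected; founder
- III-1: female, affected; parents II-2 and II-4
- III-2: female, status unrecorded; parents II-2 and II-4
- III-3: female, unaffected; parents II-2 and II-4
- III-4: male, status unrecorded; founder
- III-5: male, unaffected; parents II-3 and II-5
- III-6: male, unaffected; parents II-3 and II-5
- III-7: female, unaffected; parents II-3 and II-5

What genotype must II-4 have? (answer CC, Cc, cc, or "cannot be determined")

Cc

From phenotype alone, II-4 is CC or Cc.
II-4 is unaffected so carries C and passed c to III-1 (cc), so II-4 is Cc.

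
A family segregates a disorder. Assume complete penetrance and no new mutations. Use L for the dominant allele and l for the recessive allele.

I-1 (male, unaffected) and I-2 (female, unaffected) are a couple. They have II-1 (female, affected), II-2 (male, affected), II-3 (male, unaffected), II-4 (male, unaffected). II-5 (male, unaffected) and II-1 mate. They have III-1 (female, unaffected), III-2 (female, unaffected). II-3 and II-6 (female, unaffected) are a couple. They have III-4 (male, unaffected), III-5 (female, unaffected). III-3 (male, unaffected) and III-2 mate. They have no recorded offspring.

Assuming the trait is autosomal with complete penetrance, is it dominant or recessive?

I-1 and I-2 are both unaffected yet have an affected child II-1. Under dominance, an affected child requires at least one affected parent, so the trait cannot be dominant.

recessive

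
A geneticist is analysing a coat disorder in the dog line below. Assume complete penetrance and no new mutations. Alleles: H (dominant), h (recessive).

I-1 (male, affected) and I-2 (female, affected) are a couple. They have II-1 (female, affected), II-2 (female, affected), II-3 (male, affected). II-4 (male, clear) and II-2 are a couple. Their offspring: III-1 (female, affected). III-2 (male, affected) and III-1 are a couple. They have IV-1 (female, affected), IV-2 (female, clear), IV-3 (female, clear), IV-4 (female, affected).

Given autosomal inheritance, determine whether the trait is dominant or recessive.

III-2 and III-1 are both affected yet have a clear child IV-2. Under a recessive model two affected parents are homozygous and every child would be affected, so the trait cannot be recessive.

dominant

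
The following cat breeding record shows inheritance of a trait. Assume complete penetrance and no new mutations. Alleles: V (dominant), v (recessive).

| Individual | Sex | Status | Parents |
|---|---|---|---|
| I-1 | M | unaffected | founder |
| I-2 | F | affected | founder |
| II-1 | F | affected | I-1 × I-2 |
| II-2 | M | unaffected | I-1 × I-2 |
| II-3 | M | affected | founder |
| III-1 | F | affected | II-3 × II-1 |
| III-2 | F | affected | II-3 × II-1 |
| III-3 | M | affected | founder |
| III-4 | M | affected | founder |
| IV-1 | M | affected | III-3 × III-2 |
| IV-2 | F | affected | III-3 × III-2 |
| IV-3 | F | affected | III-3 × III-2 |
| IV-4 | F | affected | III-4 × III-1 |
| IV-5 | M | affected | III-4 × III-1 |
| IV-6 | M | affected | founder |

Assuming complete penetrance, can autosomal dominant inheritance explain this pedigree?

Yes

A consistent assignment under autosomal dominant exists: I-1 vv, I-2 Vv, II-1 Vv, II-2 vv, II-3 VV, III-1 VV, III-2 VV, III-3 VV, III-4 VV, IV-1 VV, IV-2 VV, IV-3 VV, IV-4 VV, IV-5 VV, IV-6 VV.
In this assignment every recorded phenotype matches its genotype and every non-founder's genotype is obtainable from its parents' genotypes, so the pedigree is consistent.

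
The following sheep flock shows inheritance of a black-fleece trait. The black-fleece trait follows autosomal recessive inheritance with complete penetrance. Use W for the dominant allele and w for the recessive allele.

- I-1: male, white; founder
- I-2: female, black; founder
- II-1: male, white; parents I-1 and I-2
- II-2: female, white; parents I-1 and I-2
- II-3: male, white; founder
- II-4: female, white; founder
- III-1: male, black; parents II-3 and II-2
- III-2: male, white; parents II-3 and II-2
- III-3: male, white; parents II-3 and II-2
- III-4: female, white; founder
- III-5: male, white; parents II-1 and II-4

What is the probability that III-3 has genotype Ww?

II-3 is white so carries W and passed w to III-1 (ww), so II-3 is Ww.
II-2 is white so carries W and received w from I-2 (ww), so II-2 is Ww.
Their cross gives offspring ratios 1/4 WW : 1/2 Ww : 1/4 ww. Conditioning on III-3 being white, P(Ww) = 1/2 / 3/4 = 2/3.

2/3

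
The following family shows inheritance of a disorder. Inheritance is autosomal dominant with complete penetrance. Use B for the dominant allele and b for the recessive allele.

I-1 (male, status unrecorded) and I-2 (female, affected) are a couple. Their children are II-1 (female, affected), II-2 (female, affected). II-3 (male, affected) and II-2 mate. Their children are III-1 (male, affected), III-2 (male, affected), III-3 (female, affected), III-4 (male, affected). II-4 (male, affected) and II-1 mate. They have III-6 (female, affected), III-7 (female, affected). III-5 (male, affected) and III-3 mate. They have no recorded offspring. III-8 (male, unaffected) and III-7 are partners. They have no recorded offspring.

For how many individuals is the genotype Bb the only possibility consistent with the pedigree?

No individual's genotype is forced to Bb by the pedigree, so the count is 0.

0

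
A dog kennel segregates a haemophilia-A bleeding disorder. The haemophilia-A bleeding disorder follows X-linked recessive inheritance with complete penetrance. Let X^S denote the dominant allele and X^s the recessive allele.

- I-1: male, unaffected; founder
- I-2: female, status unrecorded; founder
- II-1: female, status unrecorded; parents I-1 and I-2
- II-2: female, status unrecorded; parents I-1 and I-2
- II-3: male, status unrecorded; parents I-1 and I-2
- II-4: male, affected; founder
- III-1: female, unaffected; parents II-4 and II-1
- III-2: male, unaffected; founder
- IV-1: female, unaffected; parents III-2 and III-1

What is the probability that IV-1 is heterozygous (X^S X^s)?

1/2

III-2 is unaffected, so III-2 is X^S Y.
III-1 is unaffected so carries S and received s from II-4 (X^s Y), so III-1 is X^S X^s.
Their cross gives offspring ratios 1/2 X^S X^S : 1/2 X^S X^s. Conditioning on IV-1 being unaffected, P(X^S X^s) = 1/2 / 1 = 1/2.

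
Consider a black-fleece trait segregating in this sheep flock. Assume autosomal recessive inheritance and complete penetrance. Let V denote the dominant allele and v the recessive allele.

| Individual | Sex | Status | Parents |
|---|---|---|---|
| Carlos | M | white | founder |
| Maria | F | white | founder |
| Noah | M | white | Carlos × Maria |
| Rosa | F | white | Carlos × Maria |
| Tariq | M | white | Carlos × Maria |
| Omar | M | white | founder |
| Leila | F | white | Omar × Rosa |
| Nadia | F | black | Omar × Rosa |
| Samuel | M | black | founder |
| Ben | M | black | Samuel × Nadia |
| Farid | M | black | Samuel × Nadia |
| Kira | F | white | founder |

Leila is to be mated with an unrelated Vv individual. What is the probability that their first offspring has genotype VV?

Omar is white so carries V and passed v to Nadia (vv), so Omar is Vv.
Rosa is white so carries V and passed v to Nadia (vv), so Rosa is Vv.
Leila is a white offspring of Omar (Vv) × Rosa (Vv), whose cross gives 1/4 VV : 1/2 Vv : 1/4 vv; conditioning on being white, Leila is VV with probability 1/3, Vv with probability 2/3.
Summing over parental genotype combinations, P(offspring has genotype VV) = 1/3·1/2 + 2/3·1/4 = 1/3.

1/3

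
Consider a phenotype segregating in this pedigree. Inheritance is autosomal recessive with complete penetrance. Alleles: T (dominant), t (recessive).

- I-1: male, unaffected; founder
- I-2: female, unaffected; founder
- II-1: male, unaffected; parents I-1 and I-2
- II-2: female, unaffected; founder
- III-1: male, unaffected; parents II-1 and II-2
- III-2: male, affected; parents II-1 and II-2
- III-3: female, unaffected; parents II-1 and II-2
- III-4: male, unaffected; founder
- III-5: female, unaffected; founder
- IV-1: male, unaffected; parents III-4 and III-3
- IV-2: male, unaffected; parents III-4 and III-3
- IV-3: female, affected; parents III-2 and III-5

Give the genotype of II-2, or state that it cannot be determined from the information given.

From phenotype alone, II-2 is TT or Tt.
II-2 is unaffected so carries T and passed t to III-2 (tt), so II-2 is Tt.

Tt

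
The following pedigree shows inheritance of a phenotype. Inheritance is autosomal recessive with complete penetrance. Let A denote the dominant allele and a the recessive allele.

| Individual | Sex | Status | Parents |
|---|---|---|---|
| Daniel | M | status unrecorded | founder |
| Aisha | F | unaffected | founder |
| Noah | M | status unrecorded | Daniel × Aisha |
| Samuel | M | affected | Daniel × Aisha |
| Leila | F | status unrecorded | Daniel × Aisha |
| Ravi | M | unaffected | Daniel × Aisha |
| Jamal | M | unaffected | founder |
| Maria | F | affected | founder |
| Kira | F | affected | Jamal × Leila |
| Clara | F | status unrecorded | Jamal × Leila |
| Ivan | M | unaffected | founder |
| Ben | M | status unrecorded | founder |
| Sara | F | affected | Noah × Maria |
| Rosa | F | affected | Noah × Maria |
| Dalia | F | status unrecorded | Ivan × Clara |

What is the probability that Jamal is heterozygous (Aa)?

1

Jamal is unaffected so carries A and passed a to Kira (aa), so Jamal is Aa, giving P(Aa) = 1.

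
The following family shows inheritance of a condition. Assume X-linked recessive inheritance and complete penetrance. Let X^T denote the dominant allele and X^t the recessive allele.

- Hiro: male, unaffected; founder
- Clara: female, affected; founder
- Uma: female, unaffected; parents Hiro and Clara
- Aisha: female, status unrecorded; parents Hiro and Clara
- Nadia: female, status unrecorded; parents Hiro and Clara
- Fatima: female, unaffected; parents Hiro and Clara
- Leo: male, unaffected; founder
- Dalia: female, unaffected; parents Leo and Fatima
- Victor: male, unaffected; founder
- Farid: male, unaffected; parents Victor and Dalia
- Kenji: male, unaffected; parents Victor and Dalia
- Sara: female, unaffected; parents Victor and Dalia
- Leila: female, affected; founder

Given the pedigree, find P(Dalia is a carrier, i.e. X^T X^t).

Leo is unaffected, so Leo is X^T Y.
Fatima is unaffected so carries T and received t from Clara (X^t X^t), so Fatima is X^T X^t.
Their cross gives offspring ratios 1/2 X^T X^T : 1/2 X^T X^t. Conditioning on Dalia being unaffected, P(X^T X^t) = 1/2 / 1 = 1/2 before taking Dalia's own offspring into account.
Victor is unaffected, so Victor is X^T Y.
Now use Dalia's offspring. Probability of each recorded status — unaffected son Farid: 1/2 if Dalia is X^T X^t, 1 if X^T X^T; unaffected son Kenji: 1/2 if Dalia is X^T X^t, 1 if X^T X^T. (Sara: equally likely either way, so uninformative.)
Bayes: P(X^T X^t) = 1/2·1/4 / (1/2·1/4 + 1/2·1) = 1/5.

1/5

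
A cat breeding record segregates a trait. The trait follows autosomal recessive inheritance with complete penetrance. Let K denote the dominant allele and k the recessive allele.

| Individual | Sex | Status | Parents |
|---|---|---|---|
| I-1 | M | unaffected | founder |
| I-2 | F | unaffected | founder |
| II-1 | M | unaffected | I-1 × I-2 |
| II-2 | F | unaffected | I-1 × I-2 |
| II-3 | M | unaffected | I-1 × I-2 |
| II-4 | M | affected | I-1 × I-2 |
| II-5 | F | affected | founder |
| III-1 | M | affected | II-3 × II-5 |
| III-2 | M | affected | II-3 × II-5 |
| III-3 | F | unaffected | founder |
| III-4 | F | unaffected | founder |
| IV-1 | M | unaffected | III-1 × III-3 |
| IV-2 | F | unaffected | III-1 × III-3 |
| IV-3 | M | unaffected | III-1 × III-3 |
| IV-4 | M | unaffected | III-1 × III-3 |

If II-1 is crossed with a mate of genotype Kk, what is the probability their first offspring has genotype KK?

1/3

I-1 is unaffected so carries K and passed k to II-4 (kk), so I-1 is Kk.
I-2 is unaffected so carries K and passed k to II-4 (kk), so I-2 is Kk.
II-1 is an unaffected offspring of I-1 (Kk) × I-2 (Kk), whose cross gives 1/4 KK : 1/2 Kk : 1/4 kk; conditioning on being unaffected, II-1 is KK with probability 1/3, Kk with probability 2/3.
Summing over parental genotype combinations, P(offspring has genotype KK) = 1/3·1/2 + 2/3·1/4 = 1/3.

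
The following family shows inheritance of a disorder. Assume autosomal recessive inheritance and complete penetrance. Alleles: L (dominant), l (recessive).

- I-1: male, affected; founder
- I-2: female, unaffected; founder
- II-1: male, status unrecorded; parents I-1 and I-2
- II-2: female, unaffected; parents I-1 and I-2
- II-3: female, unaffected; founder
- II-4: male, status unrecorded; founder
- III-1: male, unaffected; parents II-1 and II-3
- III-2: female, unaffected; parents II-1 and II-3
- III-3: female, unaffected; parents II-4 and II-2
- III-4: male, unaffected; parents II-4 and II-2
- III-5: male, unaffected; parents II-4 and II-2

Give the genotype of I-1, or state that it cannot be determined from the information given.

I-1 is affected, so I-1 is ll.

ll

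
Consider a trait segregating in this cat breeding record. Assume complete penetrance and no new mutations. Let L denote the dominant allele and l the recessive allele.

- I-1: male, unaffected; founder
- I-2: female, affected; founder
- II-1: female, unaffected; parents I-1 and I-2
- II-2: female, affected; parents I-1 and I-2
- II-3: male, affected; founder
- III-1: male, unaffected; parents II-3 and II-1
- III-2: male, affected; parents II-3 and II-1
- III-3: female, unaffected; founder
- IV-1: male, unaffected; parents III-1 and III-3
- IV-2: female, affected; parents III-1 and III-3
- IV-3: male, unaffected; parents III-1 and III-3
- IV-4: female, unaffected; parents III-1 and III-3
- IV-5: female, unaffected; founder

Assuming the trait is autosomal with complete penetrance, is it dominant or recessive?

recessive

III-1 and III-3 are both unaffected yet have an affected child IV-2. Under dominance, an affected child requires at least one affected parent, so the trait cannot be dominant.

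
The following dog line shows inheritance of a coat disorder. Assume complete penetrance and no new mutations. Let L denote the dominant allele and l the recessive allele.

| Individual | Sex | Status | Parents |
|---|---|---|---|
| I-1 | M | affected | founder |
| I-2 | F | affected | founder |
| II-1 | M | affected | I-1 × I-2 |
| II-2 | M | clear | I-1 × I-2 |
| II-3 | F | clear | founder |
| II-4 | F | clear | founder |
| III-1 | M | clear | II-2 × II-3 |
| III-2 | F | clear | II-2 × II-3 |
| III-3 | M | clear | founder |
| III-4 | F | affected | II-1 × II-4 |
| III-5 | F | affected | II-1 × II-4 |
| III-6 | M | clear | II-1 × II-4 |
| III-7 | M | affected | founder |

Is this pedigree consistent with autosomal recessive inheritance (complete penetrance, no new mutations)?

No

Under autosomal recessive, II-2 (clear, male) cannot arise from I-1 (affected) × I-2 (affected).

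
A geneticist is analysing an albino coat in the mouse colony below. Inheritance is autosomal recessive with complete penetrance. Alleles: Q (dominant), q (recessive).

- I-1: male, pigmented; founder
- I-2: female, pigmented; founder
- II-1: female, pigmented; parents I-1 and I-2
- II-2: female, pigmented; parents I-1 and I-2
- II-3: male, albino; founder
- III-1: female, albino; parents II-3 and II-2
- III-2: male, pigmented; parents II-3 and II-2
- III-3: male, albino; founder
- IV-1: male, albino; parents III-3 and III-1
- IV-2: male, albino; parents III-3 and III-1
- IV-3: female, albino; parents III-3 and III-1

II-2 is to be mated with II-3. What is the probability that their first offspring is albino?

II-2 is pigmented so carries Q and passed q to III-1 (qq), so II-2 is Qq.
II-3 is albino, so II-3 is qq.
The cross gives 1/2 Qq : 1/2 qq, so P(offspring is albino) = 1/2.

1/2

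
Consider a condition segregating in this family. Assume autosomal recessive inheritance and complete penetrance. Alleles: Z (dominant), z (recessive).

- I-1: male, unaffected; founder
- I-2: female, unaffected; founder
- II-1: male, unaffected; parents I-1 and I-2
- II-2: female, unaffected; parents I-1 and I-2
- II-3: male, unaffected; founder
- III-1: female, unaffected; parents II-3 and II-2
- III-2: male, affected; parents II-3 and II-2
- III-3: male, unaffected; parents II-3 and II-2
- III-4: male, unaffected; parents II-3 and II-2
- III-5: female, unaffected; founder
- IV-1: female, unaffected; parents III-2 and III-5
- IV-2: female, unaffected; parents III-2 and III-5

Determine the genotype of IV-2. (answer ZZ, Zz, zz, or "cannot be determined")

Zz

From phenotype alone, IV-2 is ZZ or Zz.
IV-2 is unaffected so carries Z and received z from III-2 (zz), so IV-2 is Zz.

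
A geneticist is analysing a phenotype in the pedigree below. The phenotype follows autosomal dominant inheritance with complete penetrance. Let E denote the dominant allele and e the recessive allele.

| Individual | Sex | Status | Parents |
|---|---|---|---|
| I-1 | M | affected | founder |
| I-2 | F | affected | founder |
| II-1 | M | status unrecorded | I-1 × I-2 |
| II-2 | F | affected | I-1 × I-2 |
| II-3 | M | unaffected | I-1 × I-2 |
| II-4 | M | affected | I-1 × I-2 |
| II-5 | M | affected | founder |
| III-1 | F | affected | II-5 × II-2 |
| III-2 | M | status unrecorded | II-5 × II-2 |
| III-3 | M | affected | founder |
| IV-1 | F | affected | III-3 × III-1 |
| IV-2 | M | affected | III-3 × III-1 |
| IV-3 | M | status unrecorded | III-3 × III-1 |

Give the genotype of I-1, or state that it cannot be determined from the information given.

Ee

From phenotype alone, I-1 is EE or Ee.
I-1 is affected so carries E and passed e to II-3 (ee), so I-1 is Ee.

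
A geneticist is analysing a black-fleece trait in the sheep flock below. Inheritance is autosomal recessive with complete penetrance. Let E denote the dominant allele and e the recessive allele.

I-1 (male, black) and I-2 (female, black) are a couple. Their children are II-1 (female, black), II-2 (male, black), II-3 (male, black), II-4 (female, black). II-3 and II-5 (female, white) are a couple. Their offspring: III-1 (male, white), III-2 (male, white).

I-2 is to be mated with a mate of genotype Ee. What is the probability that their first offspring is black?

I-2 is black, so I-2 is ee.
The cross gives 1/2 Ee : 1/2 ee, so P(offspring is black) = 1/2.

1/2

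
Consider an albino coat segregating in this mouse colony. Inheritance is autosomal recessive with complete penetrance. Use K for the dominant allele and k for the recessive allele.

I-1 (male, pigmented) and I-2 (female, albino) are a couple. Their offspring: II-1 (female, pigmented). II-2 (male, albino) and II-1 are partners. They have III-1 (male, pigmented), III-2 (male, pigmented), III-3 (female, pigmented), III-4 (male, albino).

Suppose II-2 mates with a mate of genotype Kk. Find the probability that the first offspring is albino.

1/2

II-2 is albino, so II-2 is kk.
The cross gives 1/2 Kk : 1/2 kk, so P(offspring is albino) = 1/2.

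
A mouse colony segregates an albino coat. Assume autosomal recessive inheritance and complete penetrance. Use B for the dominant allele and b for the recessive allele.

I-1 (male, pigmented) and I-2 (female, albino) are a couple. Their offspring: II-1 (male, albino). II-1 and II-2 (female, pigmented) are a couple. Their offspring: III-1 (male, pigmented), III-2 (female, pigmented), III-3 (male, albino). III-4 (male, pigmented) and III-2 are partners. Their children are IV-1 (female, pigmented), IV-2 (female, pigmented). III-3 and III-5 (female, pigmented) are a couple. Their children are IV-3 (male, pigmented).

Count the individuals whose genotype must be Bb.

Obligate heterozygotes: I-1 is pigmented so carries B and passed b to II-1 (bb), so I-1 is Bb; II-2 is pigmented so carries B and passed b to III-3 (bb), so II-2 is Bb; III-1 is pigmented so carries B and received b from II-1 (bb), so III-1 is Bb; III-2 is pigmented so carries B and received b from II-1 (bb), so III-2 is Bb; IV-3 is pigmented so carries B and received b from III-3 (bb), so IV-3 is Bb.
Every other individual is either homozygous by phenotype or has at least one consistent homozygous assignment, so the count is 5.

5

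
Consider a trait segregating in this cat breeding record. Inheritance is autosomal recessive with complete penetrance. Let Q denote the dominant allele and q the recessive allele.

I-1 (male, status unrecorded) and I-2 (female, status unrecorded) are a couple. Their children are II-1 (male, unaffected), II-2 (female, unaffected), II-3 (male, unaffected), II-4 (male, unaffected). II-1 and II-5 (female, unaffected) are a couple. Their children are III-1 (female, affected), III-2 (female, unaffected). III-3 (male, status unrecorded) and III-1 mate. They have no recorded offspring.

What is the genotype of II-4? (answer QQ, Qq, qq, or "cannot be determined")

cannot be determined

II-4's phenotype allows QQ or Qq, and no parent or child forces a single allele at both positions; consistent genotype assignments exist with II-4 as QQ or Qq.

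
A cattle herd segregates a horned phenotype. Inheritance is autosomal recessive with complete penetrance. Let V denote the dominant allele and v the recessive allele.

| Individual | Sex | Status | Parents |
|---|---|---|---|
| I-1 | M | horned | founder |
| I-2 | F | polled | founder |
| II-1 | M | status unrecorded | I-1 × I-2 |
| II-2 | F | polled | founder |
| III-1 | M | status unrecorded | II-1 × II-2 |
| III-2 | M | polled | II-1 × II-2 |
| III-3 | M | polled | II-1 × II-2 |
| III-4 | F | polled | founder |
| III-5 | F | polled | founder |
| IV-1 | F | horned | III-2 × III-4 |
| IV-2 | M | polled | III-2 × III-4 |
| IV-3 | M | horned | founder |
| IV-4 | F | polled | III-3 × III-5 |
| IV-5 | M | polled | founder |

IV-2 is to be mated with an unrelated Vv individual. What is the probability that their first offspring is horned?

III-2 is polled so carries V and passed v to IV-1 (vv), so III-2 is Vv.
III-4 is polled so carries V and passed v to IV-1 (vv), so III-4 is Vv.
IV-2 is a polled offspring of III-2 (Vv) × III-4 (Vv), whose cross gives 1/4 VV : 1/2 Vv : 1/4 vv; conditioning on being polled, IV-2 is VV with probability 1/3, Vv with probability 2/3.
Summing over parental genotype combinations, P(offspring is horned) = 2/3·1/4 = 1/6.

1/6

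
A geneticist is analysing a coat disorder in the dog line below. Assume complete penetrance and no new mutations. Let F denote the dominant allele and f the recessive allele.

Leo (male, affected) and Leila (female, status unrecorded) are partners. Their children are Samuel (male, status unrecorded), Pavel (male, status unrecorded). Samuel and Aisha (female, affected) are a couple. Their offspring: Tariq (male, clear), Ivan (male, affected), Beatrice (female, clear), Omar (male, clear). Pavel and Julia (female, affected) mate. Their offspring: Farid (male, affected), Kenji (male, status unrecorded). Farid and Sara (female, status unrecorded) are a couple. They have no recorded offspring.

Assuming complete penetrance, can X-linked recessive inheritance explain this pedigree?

Under X-linked recessive, Tariq (clear, male) cannot arise from Samuel (unrecorded) × Aisha (affected).

No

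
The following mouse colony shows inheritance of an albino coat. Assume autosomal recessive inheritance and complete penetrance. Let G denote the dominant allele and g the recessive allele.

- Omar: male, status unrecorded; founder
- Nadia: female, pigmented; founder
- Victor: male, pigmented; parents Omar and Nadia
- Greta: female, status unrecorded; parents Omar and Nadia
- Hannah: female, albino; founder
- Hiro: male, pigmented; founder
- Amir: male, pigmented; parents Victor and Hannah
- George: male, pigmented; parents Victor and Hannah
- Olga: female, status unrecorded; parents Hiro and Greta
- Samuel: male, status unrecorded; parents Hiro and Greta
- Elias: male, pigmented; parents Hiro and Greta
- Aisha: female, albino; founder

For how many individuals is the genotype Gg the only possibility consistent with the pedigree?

Obligate heterozygotes: Amir is pigmented so carries G and received g from Hannah (gg), so Amir is Gg; George is pigmented so carries G and received g from Hannah (gg), so George is Gg.
Every other individual is either homozygous by phenotype or has at least one consistent homozygous assignment, so the count is 2.

2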